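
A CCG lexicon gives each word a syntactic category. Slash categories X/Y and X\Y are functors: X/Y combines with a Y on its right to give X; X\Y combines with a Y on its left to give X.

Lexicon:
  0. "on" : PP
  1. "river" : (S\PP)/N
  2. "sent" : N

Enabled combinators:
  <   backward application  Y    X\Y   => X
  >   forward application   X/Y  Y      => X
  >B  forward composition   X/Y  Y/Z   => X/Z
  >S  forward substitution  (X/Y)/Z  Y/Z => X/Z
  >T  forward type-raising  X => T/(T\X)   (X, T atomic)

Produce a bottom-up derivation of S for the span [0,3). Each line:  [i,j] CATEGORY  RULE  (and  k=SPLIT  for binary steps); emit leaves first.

[0,1] PP  lex  "on"
[1,2] (S\PP)/N  lex  "river"
[2,3] N  lex  "sent"
[1,3] S\PP  >  k=2
[0,3] S  <  k=1

[0,3] S   <
  [0,1] "on" : PP
  [1,3] S\PP   >
    [1,2] "river" : (S\PP)/N
    [2,3] "sent" : N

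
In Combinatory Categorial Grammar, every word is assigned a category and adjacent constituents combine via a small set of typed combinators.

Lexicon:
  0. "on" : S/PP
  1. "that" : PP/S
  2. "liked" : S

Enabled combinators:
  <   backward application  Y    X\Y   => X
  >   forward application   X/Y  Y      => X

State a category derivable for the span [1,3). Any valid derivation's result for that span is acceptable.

PP

[0,3] S   >
  [0,1] "on" : S/PP
  [1,3] PP   >
    [1,2] "that" : PP/S
    [2,3] "liked" : S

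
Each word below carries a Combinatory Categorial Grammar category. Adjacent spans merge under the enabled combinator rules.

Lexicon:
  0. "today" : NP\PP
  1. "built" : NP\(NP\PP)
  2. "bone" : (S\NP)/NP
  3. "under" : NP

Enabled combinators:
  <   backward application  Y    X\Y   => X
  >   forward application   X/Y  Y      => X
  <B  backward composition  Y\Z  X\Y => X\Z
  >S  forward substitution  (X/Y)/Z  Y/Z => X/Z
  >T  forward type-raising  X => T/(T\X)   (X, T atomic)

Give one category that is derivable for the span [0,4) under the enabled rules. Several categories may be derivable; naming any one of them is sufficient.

[0,4] S   <
  [0,2] NP   <
    [0,1] "today" : NP\PP
    [1,2] "built" : NP\(NP\PP)
  [2,4] S\NP   >
    [2,3] "bone" : (S\NP)/NP
    [3,4] "under" : NP

S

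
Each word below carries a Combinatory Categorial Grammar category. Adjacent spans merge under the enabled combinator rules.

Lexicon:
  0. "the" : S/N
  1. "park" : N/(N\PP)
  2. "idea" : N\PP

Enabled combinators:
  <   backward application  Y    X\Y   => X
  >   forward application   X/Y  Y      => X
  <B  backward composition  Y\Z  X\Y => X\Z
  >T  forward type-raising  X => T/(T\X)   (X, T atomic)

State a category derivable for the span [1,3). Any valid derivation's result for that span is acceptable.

[0,3] S   >
  [0,1] "the" : S/N
  [1,3] N   >
    [1,2] "park" : N/(N\PP)
    [2,3] "idea" : N\PP

N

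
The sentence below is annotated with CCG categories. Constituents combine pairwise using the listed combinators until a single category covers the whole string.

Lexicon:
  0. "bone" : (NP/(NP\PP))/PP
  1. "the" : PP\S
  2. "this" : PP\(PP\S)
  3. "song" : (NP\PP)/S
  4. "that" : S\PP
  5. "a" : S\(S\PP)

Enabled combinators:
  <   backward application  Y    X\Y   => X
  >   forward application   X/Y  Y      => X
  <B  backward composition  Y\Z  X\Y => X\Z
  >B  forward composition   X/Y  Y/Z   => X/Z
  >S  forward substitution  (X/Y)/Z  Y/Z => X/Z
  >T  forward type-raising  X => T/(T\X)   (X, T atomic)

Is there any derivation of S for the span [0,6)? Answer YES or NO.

(NP/(NP\PP))/PP PP\S PP\(PP\S) (NP\PP)/S S\PP S\(S\PP)
CKY chart[0,6] = {(NP/(NP\PP))/(PP\NP), N/(N\NP), NP, NP/(NP\NP), NP/(S\S), PP/(PP\NP), S/(S\NP)}; S ∉ chart

NO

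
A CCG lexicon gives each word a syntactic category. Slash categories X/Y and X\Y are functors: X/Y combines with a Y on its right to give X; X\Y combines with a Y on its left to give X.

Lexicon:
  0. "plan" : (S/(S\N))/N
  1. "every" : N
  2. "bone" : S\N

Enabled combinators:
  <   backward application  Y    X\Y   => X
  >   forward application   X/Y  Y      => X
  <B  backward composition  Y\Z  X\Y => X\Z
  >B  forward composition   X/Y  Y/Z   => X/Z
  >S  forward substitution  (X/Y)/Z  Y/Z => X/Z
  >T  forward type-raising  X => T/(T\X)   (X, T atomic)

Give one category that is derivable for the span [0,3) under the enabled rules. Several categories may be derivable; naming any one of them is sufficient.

[0,3] S   >
  [0,2] S/(S\N)   >
    [0,1] "plan" : (S/(S\N))/N
    [1,2] "every" : N
  [2,3] "bone" : S\N

S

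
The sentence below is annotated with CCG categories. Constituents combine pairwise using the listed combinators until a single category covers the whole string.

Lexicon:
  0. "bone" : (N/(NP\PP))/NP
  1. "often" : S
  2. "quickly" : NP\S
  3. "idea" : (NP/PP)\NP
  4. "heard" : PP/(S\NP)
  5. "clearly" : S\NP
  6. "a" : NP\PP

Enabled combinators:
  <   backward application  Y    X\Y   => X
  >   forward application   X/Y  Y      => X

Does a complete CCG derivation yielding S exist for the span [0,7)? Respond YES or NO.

NO

(N/(NP\PP))/NP S NP\S (NP/PP)\NP PP/(S\NP) S\NP NP\PP
CKY chart[0,7] = {N}; S ∉ chart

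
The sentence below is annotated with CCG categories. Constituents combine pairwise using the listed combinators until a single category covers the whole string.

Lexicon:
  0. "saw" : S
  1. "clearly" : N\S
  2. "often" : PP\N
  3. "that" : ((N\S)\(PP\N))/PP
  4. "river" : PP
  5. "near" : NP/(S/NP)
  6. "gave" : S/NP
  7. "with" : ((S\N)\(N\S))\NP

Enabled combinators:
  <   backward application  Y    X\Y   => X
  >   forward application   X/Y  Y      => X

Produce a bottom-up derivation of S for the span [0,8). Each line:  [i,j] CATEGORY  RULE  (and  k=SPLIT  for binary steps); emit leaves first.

[0,1] S  lex  "saw"
[1,2] N\S  lex  "clearly"
[0,2] N  <  k=1
[2,3] PP\N  lex  "often"
[3,4] ((N\S)\(PP\N))/PP  lex  "that"
[4,5] PP  lex  "river"
[3,5] (N\S)\(PP\N)  >  k=4
[2,5] N\S  <  k=3
[5,6] NP/(S/NP)  lex  "near"
[6,7] S/NP  lex  "gave"
[5,7] NP  >  k=6
[7,8] ((S\N)\(N\S))\NP  lex  "with"
[5,8] (S\N)\(N\S)  <  k=7
[2,8] S\N  <  k=5
[0,8] S  <  k=2

[0,8] S   <
  [0,2] N   <
    [0,1] "saw" : S
    [1,2] "clearly" : N\S
  [2,8] S\N   <
    [2,5] N\S   <
      [2,3] "often" : PP\N
      [3,5] (N\S)\(PP\N)   >
        [3,4] "that" : ((N\S)\(PP\N))/PP
        [4,5] "river" : PP
    [5,8] (S\N)\(N\S)   <
      [5,7] NP   >
        [5,6] "near" : NP/(S/NP)
        [6,7] "gave" : S/NP
      [7,8] "with" : ((S\N)\(N\S))\NP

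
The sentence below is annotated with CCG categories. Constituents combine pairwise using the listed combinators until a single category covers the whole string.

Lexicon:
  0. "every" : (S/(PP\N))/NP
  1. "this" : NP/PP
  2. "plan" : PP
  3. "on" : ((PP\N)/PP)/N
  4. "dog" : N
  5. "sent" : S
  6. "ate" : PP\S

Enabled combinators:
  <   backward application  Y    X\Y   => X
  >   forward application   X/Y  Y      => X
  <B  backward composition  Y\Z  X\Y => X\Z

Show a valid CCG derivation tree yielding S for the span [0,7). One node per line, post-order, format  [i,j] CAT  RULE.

[0,1] (S/(PP\N))/NP  lex  "every"
[1,2] NP/PP  lex  "this"
[2,3] PP  lex  "plan"
[1,3] NP  >  k=2
[0,3] S/(PP\N)  >  k=1
[3,4] ((PP\N)/PP)/N  lex  "on"
[4,5] N  lex  "dog"
[3,5] (PP\N)/PP  >  k=4
[5,6] S  lex  "sent"
[6,7] PP\S  lex  "ate"
[5,7] PP  <  k=6
[3,7] PP\N  >  k=5
[0,7] S  >  k=3

[0,7] S   >
  [0,3] S/(PP\N)   >
    [0,1] "every" : (S/(PP\N))/NP
    [1,3] NP   >
      [1,2] "this" : NP/PP
      [2,3] "plan" : PP
  [3,7] PP\N   >
    [3,5] (PP\N)/PP   >
      [3,4] "on" : ((PP\N)/PP)/N
      [4,5] "dog" : N
    [5,7] PP   <
      [5,6] "sent" : S
      [6,7] "ate" : PP\S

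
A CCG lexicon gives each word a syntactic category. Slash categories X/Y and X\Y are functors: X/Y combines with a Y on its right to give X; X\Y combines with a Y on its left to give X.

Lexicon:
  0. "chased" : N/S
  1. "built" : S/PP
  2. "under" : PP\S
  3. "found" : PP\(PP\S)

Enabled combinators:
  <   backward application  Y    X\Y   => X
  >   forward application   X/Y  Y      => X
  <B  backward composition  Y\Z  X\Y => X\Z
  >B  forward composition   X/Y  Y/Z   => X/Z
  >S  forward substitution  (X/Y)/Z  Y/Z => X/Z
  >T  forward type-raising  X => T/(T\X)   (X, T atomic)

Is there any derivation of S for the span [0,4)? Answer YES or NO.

N/S S/PP PP\S PP\(PP\S)
CKY chart[0,4] = {N, N/(N\N), N/(PP\PP), N/(S\S), NP/(NP\N), PP/(PP\N), S/(S\N)}; S ∉ chart

NO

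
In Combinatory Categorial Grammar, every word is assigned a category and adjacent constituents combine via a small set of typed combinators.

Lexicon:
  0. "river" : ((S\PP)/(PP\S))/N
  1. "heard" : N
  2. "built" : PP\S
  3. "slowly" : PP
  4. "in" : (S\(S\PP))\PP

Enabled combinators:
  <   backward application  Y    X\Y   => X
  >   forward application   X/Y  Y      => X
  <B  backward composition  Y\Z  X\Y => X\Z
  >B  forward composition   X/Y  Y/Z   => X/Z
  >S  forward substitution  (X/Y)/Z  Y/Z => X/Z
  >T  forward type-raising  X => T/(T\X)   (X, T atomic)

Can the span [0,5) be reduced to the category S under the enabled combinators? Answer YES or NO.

YES

[0,5] S   <
  [0,3] S\PP   >
    [0,2] (S\PP)/(PP\S)   >
      [0,1] "river" : ((S\PP)/(PP\S))/N
      [1,2] "heard" : N
    [2,3] "built" : PP\S
  [3,5] S\(S\PP)   <
    [3,4] "slowly" : PP
    [4,5] "in" : (S\(S\PP))\PP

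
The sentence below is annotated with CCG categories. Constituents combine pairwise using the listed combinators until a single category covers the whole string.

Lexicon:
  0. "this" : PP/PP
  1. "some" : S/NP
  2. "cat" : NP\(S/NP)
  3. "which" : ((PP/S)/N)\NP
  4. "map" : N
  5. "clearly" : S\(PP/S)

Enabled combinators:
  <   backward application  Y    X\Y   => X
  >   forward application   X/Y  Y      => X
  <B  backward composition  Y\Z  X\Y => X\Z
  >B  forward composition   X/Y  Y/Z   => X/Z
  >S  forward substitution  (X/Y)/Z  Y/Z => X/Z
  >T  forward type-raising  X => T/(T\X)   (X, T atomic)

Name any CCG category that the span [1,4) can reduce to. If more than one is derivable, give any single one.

[0,6] S   <
  [0,5] PP/S   >B
    [0,1] "this" : PP/PP
    [1,5] PP/S   >
      [1,4] (PP/S)/N   <
        [1,3] NP   <
          [1,2] "some" : S/NP
          [2,3] "cat" : NP\(S/NP)
        [3,4] "which" : ((PP/S)/N)\NP
      [4,5] "map" : N
  [5,6] "clearly" : S\(PP/S)

(PP/S)/N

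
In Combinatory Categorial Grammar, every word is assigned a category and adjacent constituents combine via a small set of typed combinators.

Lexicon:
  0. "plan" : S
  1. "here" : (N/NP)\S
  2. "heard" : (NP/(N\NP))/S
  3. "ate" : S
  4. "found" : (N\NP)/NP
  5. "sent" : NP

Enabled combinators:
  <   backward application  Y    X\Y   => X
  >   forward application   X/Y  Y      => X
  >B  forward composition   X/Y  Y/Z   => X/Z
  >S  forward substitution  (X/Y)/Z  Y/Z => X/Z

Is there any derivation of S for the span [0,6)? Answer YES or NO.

S (N/NP)\S (NP/(N\NP))/S S (N\NP)/NP NP
CKY chart[0,6] = {N}; S ∉ chart

NO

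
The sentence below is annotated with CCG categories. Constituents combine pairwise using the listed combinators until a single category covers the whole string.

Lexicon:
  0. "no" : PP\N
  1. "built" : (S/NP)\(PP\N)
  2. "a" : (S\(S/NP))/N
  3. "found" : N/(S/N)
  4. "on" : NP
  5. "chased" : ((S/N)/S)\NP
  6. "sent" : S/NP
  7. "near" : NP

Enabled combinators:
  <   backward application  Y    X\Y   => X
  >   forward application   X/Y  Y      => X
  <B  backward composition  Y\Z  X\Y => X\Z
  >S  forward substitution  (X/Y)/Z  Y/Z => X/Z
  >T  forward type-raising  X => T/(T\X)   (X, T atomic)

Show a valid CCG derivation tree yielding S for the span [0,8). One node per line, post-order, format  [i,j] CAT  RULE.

[0,8] S   <
  [0,2] S/NP   <
    [0,1] "no" : PP\N
    [1,2] "built" : (S/NP)\(PP\N)
  [2,8] S\(S/NP)   >
    [2,3] "a" : (S\(S/NP))/N
    [3,8] N   >
      [3,4] "found" : N/(S/N)
      [4,8] S/N   >
        [4,6] (S/N)/S   <
          [4,5] "on" : NP
          [5,6] "chased" : ((S/N)/S)\NP
        [6,8] S   >
          [6,7] "sent" : S/NP
          [7,8] "near" : NP

[0,1] PP\N  lex  "no"
[1,2] (S/NP)\(PP\N)  lex  "built"
[0,2] S/NP  <  k=1
[2,3] (S\(S/NP))/N  lex  "a"
[3,4] N/(S/N)  lex  "found"
[4,5] NP  lex  "on"
[5,6] ((S/N)/S)\NP  lex  "chased"
[4,6] (S/N)/S  <  k=5
[6,7] S/NP  lex  "sent"
[7,8] NP  lex  "near"
[6,8] S  >  k=7
[4,8] S/N  >  k=6
[3,8] N  >  k=4
[2,8] S\(S/NP)  >  k=3
[0,8] S  <  k=2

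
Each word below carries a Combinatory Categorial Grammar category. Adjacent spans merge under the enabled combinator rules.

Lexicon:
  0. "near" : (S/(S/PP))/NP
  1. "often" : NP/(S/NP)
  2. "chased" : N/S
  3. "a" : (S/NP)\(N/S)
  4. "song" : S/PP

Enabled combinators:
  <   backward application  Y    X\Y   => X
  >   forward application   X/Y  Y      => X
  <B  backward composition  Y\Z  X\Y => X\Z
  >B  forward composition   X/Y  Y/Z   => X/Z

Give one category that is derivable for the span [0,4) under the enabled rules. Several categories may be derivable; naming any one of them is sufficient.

S/(S/PP)

[0,5] S   >
  [0,4] S/(S/PP)   >
    [0,1] "near" : (S/(S/PP))/NP
    [1,4] NP   >
      [1,2] "often" : NP/(S/NP)
      [2,4] S/NP   <
        [2,3] "chased" : N/S
        [3,4] "a" : (S/NP)\(N/S)
  [4,5] "song" : S/PP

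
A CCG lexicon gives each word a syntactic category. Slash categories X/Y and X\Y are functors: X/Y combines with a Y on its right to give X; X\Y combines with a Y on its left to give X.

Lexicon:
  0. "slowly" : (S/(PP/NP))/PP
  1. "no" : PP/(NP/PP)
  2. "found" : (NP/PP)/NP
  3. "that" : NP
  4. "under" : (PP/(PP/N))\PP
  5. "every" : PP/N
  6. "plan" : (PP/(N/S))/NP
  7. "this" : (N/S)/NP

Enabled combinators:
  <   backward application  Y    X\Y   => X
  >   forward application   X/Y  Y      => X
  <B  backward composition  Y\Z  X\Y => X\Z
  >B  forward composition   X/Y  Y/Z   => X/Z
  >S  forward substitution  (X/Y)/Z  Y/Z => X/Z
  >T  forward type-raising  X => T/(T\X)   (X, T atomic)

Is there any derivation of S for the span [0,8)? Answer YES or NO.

YES

[0,8] S   >
  [0,6] S/(PP/NP)   >
    [0,1] "slowly" : (S/(PP/NP))/PP
    [1,6] PP   >
      [1,5] PP/(PP/N)   <
        [1,4] PP   >
          [1,2] "no" : PP/(NP/PP)
          [2,4] NP/PP   >
            [2,3] "found" : (NP/PP)/NP
            [3,4] "that" : NP
        [4,5] "under" : (PP/(PP/N))\PP
      [5,6] "every" : PP/N
  [6,8] PP/NP   >S
    [6,7] "plan" : (PP/(N/S))/NP
    [7,8] "this" : (N/S)/NP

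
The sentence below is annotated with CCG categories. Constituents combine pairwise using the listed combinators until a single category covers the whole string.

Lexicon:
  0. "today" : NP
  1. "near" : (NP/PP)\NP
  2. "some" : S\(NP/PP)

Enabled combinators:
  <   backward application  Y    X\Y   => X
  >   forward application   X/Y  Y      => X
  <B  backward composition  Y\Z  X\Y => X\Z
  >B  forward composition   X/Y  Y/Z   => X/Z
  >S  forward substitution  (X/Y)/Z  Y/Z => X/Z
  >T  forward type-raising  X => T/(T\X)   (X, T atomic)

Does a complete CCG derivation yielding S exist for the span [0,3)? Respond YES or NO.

[0,3] S   <
  [0,2] NP/PP   <
    [0,1] "today" : NP
    [1,2] "near" : (NP/PP)\NP
  [2,3] "some" : S\(NP/PP)

YES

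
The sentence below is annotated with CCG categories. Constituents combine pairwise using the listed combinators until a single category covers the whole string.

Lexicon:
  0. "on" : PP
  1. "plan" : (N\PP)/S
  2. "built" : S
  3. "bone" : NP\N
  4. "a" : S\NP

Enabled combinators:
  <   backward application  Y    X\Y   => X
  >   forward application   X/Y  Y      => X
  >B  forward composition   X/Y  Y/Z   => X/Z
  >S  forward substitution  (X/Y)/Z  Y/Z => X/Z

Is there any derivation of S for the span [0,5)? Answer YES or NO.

YES

[0,5] S   <
  [0,4] NP   <
    [0,3] N   <
      [0,1] "on" : PP
      [1,3] N\PP   >
        [1,2] "plan" : (N\PP)/S
        [2,3] "built" : S
    [3,4] "bone" : NP\N
  [4,5] "a" : S\NP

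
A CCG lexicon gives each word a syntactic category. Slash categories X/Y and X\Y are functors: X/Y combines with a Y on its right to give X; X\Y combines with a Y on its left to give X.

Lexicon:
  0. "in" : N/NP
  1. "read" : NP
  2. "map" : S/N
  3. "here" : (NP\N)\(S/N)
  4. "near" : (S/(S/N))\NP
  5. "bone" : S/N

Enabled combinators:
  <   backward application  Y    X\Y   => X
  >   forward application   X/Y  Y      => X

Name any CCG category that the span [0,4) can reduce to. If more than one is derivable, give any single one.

[0,6] S   >
  [0,5] S/(S/N)   <
    [0,4] NP   <
      [0,2] N   >
        [0,1] "in" : N/NP
        [1,2] "read" : NP
      [2,4] NP\N   <
        [2,3] "map" : S/N
        [3,4] "here" : (NP\N)\(S/N)
    [4,5] "near" : (S/(S/N))\NP
  [5,6] "bone" : S/N

NP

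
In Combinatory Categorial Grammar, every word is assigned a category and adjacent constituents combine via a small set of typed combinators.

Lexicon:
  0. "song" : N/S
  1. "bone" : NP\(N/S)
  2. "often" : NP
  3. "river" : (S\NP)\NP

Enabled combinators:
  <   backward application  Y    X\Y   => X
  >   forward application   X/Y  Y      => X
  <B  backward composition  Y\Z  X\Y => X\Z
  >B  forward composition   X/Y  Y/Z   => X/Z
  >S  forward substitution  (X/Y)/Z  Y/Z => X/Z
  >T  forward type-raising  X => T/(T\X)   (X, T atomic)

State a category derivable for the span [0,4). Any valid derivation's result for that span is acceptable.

S

[0,4] S   <
  [0,2] NP   <
    [0,1] "song" : N/S
    [1,2] "bone" : NP\(N/S)
  [2,4] S\NP   <
    [2,3] "often" : NP
    [3,4] "river" : (S\NP)\NP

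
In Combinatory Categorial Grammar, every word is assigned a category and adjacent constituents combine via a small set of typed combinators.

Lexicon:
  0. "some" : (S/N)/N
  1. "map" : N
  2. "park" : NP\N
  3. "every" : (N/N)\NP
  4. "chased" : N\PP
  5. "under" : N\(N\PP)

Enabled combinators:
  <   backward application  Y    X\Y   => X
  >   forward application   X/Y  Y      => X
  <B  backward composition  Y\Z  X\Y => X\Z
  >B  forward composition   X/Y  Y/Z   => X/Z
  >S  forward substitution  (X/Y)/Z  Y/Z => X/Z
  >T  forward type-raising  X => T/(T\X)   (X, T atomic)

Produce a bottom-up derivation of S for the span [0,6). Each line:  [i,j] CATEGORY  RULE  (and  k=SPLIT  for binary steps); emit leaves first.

[0,6] S   >
  [0,4] S/N   >S
    [0,1] "some" : (S/N)/N
    [1,4] N/N   <
      [1,3] NP   <
        [1,2] "map" : N
        [2,3] "park" : NP\N
      [3,4] "every" : (N/N)\NP
  [4,6] N   <
    [4,5] "chased" : N\PP
    [5,6] "under" : N\(N\PP)

[0,1] (S/N)/N  lex  "some"
[1,2] N  lex  "map"
[2,3] NP\N  lex  "park"
[1,3] NP  <  k=2
[3,4] (N/N)\NP  lex  "every"
[1,4] N/N  <  k=3
[0,4] S/N  >S  k=1
[4,5] N\PP  lex  "chased"
[5,6] N\(N\PP)  lex  "under"
[4,6] N  <  k=5
[0,6] S  >  k=4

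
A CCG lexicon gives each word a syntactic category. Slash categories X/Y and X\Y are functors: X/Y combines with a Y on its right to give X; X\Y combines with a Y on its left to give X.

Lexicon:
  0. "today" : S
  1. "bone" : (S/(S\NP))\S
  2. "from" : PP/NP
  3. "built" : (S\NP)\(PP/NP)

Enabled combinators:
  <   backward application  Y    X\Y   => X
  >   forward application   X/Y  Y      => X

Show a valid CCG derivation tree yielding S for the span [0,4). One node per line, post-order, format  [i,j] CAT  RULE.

[0,1] S  lex  "today"
[1,2] (S/(S\NP))\S  lex  "bone"
[0,2] S/(S\NP)  <  k=1
[2,3] PP/NP  lex  "from"
[3,4] (S\NP)\(PP/NP)  lex  "built"
[2,4] S\NP  <  k=3
[0,4] S  >  k=2

[0,4] S   >
  [0,2] S/(S\NP)   <
    [0,1] "today" : S
    [1,2] "bone" : (S/(S\NP))\S
  [2,4] S\NP   <
    [2,3] "from" : PP/NP
    [3,4] "built" : (S\NP)\(PP/NP)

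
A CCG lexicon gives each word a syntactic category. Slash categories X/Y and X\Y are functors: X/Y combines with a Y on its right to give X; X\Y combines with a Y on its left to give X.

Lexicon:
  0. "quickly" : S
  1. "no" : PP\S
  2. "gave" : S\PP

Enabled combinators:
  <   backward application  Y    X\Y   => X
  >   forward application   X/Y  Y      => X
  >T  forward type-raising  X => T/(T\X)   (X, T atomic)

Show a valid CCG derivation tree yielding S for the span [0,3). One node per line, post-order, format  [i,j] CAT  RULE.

[0,1] S  lex  "quickly"
[0,1] PP/(PP\S)  >T
[1,2] PP\S  lex  "no"
[0,2] PP  >  k=1
[2,3] S\PP  lex  "gave"
[0,3] S  <  k=2

[0,3] S   <
  [0,2] PP   >
    [0,1] PP/(PP\S)   >T
      [0,1] "quickly" : S
    [1,2] "no" : PP\S
  [2,3] "gave" : S\PP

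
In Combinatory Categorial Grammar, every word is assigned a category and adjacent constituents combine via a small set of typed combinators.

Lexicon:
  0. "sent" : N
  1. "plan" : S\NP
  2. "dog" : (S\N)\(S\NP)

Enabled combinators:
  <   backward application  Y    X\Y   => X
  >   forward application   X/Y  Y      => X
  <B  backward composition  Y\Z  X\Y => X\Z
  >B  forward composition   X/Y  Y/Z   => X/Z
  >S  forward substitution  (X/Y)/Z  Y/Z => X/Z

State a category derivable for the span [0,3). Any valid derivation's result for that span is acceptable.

[0,3] S   <
  [0,1] "sent" : N
  [1,3] S\N   <
    [1,2] "plan" : S\NP
    [2,3] "dog" : (S\N)\(S\NP)

S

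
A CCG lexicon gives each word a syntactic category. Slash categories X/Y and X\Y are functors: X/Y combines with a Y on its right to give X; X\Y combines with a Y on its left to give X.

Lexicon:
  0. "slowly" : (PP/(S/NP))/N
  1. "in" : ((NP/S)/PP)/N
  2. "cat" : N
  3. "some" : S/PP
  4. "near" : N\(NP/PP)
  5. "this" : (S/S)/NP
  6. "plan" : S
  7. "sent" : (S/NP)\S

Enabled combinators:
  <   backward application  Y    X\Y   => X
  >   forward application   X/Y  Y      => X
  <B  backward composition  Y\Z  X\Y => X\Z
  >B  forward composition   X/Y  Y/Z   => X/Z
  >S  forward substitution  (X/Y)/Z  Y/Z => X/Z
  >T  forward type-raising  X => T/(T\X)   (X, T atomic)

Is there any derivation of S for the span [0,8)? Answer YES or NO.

NO

(PP/(S/NP))/N ((NP/S)/PP)/N N S/PP N\(NP/PP) (S/S)/NP S (S/NP)\S
CKY chart[0,8] = {N/(N\PP), NP/(NP\PP), PP, PP/(PP\PP), S/(S\PP)}; S ∉ chart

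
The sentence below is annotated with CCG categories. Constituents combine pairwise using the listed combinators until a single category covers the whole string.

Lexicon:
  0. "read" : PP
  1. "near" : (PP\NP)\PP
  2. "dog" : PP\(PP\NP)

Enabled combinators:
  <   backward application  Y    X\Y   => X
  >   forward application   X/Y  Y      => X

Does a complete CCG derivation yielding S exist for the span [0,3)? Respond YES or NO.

NO

PP (PP\NP)\PP PP\(PP\NP)
CKY chart[0,3] = {PP}; S ∉ chart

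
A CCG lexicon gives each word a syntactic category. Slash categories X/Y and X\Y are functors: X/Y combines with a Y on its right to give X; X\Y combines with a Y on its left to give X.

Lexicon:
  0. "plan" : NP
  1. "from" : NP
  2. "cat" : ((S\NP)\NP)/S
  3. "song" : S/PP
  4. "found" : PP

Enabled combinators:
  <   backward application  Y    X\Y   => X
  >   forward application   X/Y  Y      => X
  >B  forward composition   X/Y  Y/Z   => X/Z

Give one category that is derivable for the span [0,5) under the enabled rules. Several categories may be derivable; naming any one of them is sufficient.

[0,5] S   <
  [0,1] "plan" : NP
  [1,5] S\NP   <
    [1,2] "from" : NP
    [2,5] (S\NP)\NP   >
      [2,3] "cat" : ((S\NP)\NP)/S
      [3,5] S   >
        [3,4] "song" : S/PP
        [4,5] "found" : PP

S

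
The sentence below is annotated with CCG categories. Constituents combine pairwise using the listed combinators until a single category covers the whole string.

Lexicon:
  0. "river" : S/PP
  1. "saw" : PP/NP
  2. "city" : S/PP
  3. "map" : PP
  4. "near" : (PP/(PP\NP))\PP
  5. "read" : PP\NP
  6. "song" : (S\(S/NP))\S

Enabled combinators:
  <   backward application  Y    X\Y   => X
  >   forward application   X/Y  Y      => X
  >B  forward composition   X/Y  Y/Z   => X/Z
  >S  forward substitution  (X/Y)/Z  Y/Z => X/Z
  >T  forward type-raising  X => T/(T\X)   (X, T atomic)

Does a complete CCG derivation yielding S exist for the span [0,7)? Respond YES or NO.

[0,7] S   <
  [0,2] S/NP   >B
    [0,1] "river" : S/PP
    [1,2] "saw" : PP/NP
  [2,7] S\(S/NP)   <
    [2,6] S   >
      [2,3] "city" : S/PP
      [3,6] PP   >
        [3,5] PP/(PP\NP)   <
          [3,4] "map" : PP
          [4,5] "near" : (PP/(PP\NP))\PP
        [5,6] "read" : PP\NP
    [6,7] "song" : (S\(S/NP))\S

YES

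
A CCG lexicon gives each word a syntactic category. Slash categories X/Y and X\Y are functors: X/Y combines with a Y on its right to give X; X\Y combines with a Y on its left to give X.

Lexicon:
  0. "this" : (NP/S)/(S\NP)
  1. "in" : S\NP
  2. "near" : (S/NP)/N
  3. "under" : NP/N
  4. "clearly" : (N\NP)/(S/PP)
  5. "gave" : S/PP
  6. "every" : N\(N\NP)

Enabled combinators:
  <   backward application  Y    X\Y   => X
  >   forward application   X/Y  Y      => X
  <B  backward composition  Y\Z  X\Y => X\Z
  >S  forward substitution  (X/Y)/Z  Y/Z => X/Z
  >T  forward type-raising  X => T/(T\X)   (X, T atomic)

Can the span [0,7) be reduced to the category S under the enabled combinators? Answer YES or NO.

(NP/S)/(S\NP) S\NP (S/NP)/N NP/N (N\NP)/(S/PP) S/PP N\(N\NP)
CKY chart[0,7] = {N/(N\NP), NP, NP/(NP\NP), PP/(PP\NP), S/(S\NP)}; S ∉ chart

NO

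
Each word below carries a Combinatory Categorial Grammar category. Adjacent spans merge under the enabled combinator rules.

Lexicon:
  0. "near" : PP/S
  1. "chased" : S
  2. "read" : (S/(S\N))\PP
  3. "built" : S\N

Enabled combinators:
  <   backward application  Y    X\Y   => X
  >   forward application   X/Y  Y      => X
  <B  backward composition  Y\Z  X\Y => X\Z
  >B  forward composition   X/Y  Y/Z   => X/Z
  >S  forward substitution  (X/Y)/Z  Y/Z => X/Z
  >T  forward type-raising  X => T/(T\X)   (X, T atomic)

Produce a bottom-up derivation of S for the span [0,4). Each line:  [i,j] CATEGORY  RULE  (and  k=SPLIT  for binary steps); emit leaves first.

[0,4] S   >
  [0,3] S/(S\N)   <
    [0,2] PP   >
      [0,1] "near" : PP/S
      [1,2] "chased" : S
    [2,3] "read" : (S/(S\N))\PP
  [3,4] "built" : S\N

[0,1] PP/S  lex  "near"
[1,2] S  lex  "chased"
[0,2] PP  >  k=1
[2,3] (S/(S\N))\PP  lex  "read"
[0,3] S/(S\N)  <  k=2
[3,4] S\N  lex  "built"
[0,4] S  >  k=3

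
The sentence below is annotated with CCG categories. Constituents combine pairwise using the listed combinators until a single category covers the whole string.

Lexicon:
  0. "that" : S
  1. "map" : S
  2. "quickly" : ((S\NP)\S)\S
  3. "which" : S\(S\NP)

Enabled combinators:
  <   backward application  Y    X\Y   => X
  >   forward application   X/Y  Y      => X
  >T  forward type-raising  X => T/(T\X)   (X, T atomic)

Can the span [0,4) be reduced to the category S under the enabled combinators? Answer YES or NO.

YES

[0,4] S   <
  [0,3] S\NP   <
    [0,1] "that" : S
    [1,3] (S\NP)\S   <
      [1,2] "map" : S
      [2,3] "quickly" : ((S\NP)\S)\S
  [3,4] "which" : S\(S\NP)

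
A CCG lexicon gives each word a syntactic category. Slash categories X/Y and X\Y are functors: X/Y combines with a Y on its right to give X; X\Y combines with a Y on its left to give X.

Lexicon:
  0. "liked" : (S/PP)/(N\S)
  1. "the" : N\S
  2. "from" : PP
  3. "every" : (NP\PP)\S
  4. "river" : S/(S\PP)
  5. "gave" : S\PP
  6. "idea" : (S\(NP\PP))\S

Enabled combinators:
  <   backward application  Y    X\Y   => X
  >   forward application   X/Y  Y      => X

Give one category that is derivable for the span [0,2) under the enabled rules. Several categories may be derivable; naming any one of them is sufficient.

S/PP

[0,7] S   <
  [0,4] NP\PP   <
    [0,3] S   >
      [0,2] S/PP   >
        [0,1] "liked" : (S/PP)/(N\S)
        [1,2] "the" : N\S
      [2,3] "from" : PP
    [3,4] "every" : (NP\PP)\S
  [4,7] S\(NP\PP)   <
    [4,6] S   >
      [4,5] "river" : S/(S\PP)
      [5,6] "gave" : S\PP
    [6,7] "idea" : (S\(NP\PP))\S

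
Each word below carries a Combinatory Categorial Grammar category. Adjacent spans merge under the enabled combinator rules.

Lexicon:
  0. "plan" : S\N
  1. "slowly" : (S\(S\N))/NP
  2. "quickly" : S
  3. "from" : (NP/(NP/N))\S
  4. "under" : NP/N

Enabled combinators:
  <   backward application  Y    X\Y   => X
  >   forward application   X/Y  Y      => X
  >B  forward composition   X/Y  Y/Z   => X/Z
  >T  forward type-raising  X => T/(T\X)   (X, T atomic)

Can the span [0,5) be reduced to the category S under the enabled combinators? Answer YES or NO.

YES

[0,5] S   <
  [0,1] "plan" : S\N
  [1,5] S\(S\N)   >
    [1,2] "slowly" : (S\(S\N))/NP
    [2,5] NP   >
      [2,4] NP/(NP/N)   <
        [2,3] "quickly" : S
        [3,4] "from" : (NP/(NP/N))\S
      [4,5] "under" : NP/N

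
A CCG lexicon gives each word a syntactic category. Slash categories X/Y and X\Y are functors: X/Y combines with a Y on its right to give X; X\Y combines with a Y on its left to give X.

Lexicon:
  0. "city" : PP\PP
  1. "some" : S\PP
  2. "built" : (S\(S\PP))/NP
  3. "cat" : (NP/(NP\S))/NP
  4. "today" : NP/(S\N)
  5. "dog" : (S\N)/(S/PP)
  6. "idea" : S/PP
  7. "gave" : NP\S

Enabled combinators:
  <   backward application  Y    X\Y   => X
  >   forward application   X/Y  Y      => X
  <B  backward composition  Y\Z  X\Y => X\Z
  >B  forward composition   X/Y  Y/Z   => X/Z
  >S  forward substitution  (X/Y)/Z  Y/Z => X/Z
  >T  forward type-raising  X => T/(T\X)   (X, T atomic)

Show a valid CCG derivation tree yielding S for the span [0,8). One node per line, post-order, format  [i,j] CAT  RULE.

[0,8] S   <
  [0,2] S\PP   <B
    [0,1] "city" : PP\PP
    [1,2] "some" : S\PP
  [2,8] S\(S\PP)   >
    [2,3] "built" : (S\(S\PP))/NP
    [3,8] NP   >
      [3,7] NP/(NP\S)   >
        [3,4] "cat" : (NP/(NP\S))/NP
        [4,7] NP   >
          [4,5] "today" : NP/(S\N)
          [5,7] S\N   >
            [5,6] "dog" : (S\N)/(S/PP)
            [6,7] "idea" : S/PP
      [7,8] "gave" : NP\S

[0,1] PP\PP  lex  "city"
[1,2] S\PP  lex  "some"
[0,2] S\PP  <B  k=1
[2,3] (S\(S\PP))/NP  lex  "built"
[3,4] (NP/(NP\S))/NP  lex  "cat"
[4,5] NP/(S\N)  lex  "today"
[5,6] (S\N)/(S/PP)  lex  "dog"
[6,7] S/PP  lex  "idea"
[5,7] S\N  >  k=6
[4,7] NP  >  k=5
[3,7] NP/(NP\S)  >  k=4
[7,8] NP\S  lex  "gave"
[3,8] NP  >  k=7
[2,8] S\(S\PP)  >  k=3
[0,8] S  <  k=2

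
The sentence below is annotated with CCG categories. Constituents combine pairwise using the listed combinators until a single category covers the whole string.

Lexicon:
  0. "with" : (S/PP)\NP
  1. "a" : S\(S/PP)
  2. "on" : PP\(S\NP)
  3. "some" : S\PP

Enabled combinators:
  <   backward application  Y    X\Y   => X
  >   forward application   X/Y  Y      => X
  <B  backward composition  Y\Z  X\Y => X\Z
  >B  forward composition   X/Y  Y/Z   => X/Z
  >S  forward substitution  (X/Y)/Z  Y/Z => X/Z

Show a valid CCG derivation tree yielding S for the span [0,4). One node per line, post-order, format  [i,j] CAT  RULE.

[0,4] S   <
  [0,3] PP   <
    [0,2] S\NP   <B
      [0,1] "with" : (S/PP)\NP
      [1,2] "a" : S\(S/PP)
    [2,3] "on" : PP\(S\NP)
  [3,4] "some" : S\PP

[0,1] (S/PP)\NP  lex  "with"
[1,2] S\(S/PP)  lex  "a"
[0,2] S\NP  <B  k=1
[2,3] PP\(S\NP)  lex  "on"
[0,3] PP  <  k=2
[3,4] S\PP  lex  "some"
[0,4] S  <  k=3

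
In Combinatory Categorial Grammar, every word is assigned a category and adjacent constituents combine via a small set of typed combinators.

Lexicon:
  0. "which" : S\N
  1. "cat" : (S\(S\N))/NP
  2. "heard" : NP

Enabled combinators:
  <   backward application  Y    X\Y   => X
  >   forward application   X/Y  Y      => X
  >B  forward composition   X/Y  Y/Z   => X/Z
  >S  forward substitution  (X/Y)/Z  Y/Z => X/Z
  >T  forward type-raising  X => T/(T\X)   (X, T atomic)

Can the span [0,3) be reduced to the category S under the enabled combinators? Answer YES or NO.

[0,3] S   <
  [0,1] "which" : S\N
  [1,3] S\(S\N)   >
    [1,2] "cat" : (S\(S\N))/NP
    [2,3] "heard" : NP

YES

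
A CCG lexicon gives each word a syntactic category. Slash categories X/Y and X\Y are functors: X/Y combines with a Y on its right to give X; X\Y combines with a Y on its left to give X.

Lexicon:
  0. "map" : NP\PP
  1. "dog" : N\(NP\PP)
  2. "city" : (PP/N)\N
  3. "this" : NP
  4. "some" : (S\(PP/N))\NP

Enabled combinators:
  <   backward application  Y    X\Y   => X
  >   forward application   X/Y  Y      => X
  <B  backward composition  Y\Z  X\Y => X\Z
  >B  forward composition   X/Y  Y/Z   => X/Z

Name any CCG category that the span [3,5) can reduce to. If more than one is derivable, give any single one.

[0,5] S   <
  [0,3] PP/N   <
    [0,2] N   <
      [0,1] "map" : NP\PP
      [1,2] "dog" : N\(NP\PP)
    [2,3] "city" : (PP/N)\N
  [3,5] S\(PP/N)   <
    [3,4] "this" : NP
    [4,5] "some" : (S\(PP/N))\NP

S\(PP/N)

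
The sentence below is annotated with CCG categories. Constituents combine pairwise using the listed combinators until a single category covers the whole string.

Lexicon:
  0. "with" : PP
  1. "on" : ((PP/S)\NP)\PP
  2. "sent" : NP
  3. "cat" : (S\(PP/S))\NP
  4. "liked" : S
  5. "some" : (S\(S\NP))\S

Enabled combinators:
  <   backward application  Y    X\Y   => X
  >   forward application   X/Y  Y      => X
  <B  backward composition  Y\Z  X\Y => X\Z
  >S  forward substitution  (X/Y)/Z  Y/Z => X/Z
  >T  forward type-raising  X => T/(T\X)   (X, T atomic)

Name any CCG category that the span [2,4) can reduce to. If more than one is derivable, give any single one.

S\(PP/S)

[0,6] S   <
  [0,4] S\NP   <B
    [0,2] (PP/S)\NP   <
      [0,1] "with" : PP
      [1,2] "on" : ((PP/S)\NP)\PP
    [2,4] S\(PP/S)   <
      [2,3] "sent" : NP
      [3,4] "cat" : (S\(PP/S))\NP
  [4,6] S\(S\NP)   <
    [4,5] "liked" : S
    [5,6] "some" : (S\(S\NP))\S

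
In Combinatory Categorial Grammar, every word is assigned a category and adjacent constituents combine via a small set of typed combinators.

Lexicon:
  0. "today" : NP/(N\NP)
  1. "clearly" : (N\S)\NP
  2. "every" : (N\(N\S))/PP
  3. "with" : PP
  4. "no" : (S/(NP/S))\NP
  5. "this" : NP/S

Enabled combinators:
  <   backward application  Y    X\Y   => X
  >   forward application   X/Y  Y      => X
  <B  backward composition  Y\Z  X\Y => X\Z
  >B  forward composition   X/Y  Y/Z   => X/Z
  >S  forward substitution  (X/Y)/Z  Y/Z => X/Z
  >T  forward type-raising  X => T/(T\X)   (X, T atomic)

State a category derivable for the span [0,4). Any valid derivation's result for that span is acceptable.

[0,6] S   >
  [0,5] S/(NP/S)   <
    [0,4] NP   >
      [0,1] "today" : NP/(N\NP)
      [1,4] N\NP   <B
        [1,2] "clearly" : (N\S)\NP
        [2,4] N\(N\S)   >
          [2,3] "every" : (N\(N\S))/PP
          [3,4] "with" : PP
    [4,5] "no" : (S/(NP/S))\NP
  [5,6] "this" : NP/S

NP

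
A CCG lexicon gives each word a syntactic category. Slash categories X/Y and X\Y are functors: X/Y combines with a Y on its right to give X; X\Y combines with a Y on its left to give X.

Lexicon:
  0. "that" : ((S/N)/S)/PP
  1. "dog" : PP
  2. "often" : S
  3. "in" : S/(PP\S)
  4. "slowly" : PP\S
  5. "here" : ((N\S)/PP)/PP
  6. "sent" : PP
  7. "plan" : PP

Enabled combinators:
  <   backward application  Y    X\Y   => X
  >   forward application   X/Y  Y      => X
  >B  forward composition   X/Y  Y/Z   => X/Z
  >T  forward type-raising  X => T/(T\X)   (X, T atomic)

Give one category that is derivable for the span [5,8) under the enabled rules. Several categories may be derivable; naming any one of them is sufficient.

N\S

[0,8] S   >
  [0,3] S/N   >
    [0,2] (S/N)/S   >
      [0,1] "that" : ((S/N)/S)/PP
      [1,2] "dog" : PP
    [2,3] "often" : S
  [3,8] N   <
    [3,5] S   >
      [3,4] "in" : S/(PP\S)
      [4,5] "slowly" : PP\S
    [5,8] N\S   >
      [5,7] (N\S)/PP   >
        [5,6] "here" : ((N\S)/PP)/PP
        [6,7] "sent" : PP
      [7,8] "plan" : PP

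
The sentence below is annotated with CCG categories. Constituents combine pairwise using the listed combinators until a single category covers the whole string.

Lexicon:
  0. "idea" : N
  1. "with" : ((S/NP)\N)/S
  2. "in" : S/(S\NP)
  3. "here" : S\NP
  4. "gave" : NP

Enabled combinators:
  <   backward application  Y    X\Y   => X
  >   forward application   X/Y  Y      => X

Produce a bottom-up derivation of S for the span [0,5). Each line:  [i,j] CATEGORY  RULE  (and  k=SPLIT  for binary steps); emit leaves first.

[0,1] N  lex  "idea"
[1,2] ((S/NP)\N)/S  lex  "with"
[2,3] S/(S\NP)  lex  "in"
[3,4] S\NP  lex  "here"
[2,4] S  >  k=3
[1,4] (S/NP)\N  >  k=2
[0,4] S/NP  <  k=1
[4,5] NP  lex  "gave"
[0,5] S  >  k=4

[0,5] S   >
  [0,4] S/NP   <
    [0,1] "idea" : N
    [1,4] (S/NP)\N   >
      [1,2] "with" : ((S/NP)\N)/S
      [2,4] S   >
        [2,3] "in" : S/(S\NP)
        [3,4] "here" : S\NP
  [4,5] "gave" : NP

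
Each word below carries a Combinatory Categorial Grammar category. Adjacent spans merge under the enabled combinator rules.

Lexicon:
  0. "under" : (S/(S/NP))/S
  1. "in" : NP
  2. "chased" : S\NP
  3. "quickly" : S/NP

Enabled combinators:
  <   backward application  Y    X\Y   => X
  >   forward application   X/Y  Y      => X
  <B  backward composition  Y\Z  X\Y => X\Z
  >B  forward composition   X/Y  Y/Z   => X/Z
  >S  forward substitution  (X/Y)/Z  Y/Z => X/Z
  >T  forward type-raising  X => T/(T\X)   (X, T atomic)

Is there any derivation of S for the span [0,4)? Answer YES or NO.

YES

[0,4] S   >
  [0,3] S/(S/NP)   >
    [0,1] "under" : (S/(S/NP))/S
    [1,3] S   >
      [1,2] S/(S\NP)   >T
        [1,2] "in" : NP
      [2,3] "chased" : S\NP
  [3,4] "quickly" : S/NP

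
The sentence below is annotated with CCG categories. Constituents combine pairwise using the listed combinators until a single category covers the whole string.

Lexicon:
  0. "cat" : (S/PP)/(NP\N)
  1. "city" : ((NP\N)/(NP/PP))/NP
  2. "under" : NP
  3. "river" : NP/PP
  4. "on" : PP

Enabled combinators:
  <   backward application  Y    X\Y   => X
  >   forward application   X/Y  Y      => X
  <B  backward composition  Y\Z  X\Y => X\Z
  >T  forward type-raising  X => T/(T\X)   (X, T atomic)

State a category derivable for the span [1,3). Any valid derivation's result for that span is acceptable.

[0,5] S   >
  [0,4] S/PP   >
    [0,1] "cat" : (S/PP)/(NP\N)
    [1,4] NP\N   >
      [1,3] (NP\N)/(NP/PP)   >
        [1,2] "city" : ((NP\N)/(NP/PP))/NP
        [2,3] "under" : NP
      [3,4] "river" : NP/PP
  [4,5] "on" : PP

(NP\N)/(NP/PP)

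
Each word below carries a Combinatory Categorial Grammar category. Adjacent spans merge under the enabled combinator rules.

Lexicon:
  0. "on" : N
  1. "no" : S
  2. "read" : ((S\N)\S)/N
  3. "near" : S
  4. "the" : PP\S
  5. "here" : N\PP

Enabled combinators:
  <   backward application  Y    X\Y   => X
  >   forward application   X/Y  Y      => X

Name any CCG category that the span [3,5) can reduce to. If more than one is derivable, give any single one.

[0,6] S   <
  [0,1] "on" : N
  [1,6] S\N   <
    [1,2] "no" : S
    [2,6] (S\N)\S   >
      [2,3] "read" : ((S\N)\S)/N
      [3,6] N   <
        [3,5] PP   <
          [3,4] "near" : S
          [4,5] "the" : PP\S
        [5,6] "here" : N\PP

PP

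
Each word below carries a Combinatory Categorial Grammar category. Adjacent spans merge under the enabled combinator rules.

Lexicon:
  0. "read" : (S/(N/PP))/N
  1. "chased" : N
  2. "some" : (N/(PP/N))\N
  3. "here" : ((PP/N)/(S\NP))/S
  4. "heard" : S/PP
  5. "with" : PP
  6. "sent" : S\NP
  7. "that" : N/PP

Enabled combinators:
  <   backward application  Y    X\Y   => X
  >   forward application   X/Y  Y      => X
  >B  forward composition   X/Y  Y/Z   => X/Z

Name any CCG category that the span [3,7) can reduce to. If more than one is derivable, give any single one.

PP/N

[0,8] S   >
  [0,7] S/(N/PP)   >
    [0,1] "read" : (S/(N/PP))/N
    [1,7] N   >
      [1,3] N/(PP/N)   <
        [1,2] "chased" : N
        [2,3] "some" : (N/(PP/N))\N
      [3,7] PP/N   >
        [3,6] (PP/N)/(S\NP)   >
          [3,4] "here" : ((PP/N)/(S\NP))/S
          [4,6] S   >
            [4,5] "heard" : S/PP
            [5,6] "with" : PP
        [6,7] "sent" : S\NP
  [7,8] "that" : N/PP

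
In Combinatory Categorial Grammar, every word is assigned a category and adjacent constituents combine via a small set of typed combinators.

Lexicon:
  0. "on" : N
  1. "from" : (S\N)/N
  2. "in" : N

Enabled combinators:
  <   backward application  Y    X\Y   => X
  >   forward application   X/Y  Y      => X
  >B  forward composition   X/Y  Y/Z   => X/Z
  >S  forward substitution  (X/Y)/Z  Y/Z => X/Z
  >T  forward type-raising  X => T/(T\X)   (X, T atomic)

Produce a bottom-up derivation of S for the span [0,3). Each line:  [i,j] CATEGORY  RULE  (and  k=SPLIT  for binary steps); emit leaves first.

[0,1] N  lex  "on"
[0,1] S/(S\N)  >T
[1,2] (S\N)/N  lex  "from"
[2,3] N  lex  "in"
[1,3] S\N  >  k=2
[0,3] S  >  k=1

[0,3] S   >
  [0,1] S/(S\N)   >T
    [0,1] "on" : N
  [1,3] S\N   >
    [1,2] "from" : (S\N)/N
    [2,3] "in" : N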